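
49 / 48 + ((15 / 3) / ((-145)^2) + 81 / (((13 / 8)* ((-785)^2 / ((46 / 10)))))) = 1651597210697 / 1616925102000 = 1.02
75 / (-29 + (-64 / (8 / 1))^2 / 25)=-2.84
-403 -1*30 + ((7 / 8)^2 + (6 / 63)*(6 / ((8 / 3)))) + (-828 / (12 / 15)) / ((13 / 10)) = -1228.17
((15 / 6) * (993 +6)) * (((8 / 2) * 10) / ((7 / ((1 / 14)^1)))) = 49950 / 49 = 1019.39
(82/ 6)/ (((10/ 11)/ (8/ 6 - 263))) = -70807/ 18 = -3933.72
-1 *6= -6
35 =35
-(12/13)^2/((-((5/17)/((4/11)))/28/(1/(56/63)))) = 308448/9295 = 33.18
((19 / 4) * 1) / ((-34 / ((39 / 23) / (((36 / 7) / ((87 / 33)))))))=-0.12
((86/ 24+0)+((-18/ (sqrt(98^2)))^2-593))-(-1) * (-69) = -18969329/ 28812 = -658.38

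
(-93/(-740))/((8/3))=279/5920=0.05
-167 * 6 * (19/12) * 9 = -28557/2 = -14278.50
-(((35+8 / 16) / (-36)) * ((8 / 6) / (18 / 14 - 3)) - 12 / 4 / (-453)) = -75695 / 97848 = -0.77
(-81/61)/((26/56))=-2268/793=-2.86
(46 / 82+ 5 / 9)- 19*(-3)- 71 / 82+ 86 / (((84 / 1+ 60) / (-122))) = -23041 / 1476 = -15.61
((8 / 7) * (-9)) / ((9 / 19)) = -152 / 7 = -21.71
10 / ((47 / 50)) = 500 / 47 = 10.64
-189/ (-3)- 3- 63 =-3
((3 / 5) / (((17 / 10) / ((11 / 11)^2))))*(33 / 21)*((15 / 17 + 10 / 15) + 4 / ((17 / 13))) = 5170 / 2023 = 2.56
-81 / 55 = -1.47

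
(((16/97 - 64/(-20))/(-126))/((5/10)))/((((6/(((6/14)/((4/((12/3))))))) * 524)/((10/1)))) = -136/1867929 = -0.00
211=211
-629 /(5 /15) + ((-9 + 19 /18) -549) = -43991 /18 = -2443.94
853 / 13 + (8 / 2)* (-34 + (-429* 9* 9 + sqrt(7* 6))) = -1807863 / 13 + 4* sqrt(42) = -139040.46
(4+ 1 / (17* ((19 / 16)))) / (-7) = -0.58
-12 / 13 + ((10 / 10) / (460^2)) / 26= -5078399 / 5501600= -0.92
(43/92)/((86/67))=67/184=0.36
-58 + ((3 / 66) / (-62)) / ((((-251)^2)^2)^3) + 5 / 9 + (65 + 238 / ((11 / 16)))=271532916713699287829662388261782471 / 767611614924506838810296300340276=353.74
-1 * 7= -7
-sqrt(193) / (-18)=sqrt(193) / 18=0.77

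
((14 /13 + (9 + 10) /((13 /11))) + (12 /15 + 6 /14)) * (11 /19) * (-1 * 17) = -1564068 /8645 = -180.92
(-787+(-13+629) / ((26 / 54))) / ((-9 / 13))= -6401 / 9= -711.22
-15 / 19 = -0.79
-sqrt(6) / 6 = -0.41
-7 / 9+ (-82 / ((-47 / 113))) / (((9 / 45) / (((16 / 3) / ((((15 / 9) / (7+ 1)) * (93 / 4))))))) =14222377 / 13113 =1084.60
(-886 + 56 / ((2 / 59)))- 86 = 680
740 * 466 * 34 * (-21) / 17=-14483280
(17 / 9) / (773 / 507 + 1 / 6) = 5746 / 5145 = 1.12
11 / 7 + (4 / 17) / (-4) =180 / 119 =1.51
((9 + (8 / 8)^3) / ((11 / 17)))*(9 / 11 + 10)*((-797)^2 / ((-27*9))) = -437039.69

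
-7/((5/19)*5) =-5.32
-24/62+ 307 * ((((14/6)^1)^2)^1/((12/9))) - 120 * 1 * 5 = 242989/372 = 653.20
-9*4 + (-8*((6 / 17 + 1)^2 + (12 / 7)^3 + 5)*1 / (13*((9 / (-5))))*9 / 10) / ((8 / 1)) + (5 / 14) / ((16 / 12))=-27974169 / 793016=-35.28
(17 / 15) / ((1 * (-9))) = -17 / 135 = -0.13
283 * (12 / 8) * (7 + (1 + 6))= 5943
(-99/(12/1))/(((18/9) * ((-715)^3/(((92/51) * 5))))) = 23/225961450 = 0.00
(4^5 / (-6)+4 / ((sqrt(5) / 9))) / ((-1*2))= 256 / 3 - 18*sqrt(5) / 5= 77.28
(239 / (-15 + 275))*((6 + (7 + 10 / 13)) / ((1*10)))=42781 / 33800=1.27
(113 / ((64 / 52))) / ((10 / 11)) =16159 / 160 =100.99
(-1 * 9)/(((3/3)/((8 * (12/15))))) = -288/5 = -57.60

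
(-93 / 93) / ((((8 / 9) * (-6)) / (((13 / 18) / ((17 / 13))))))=169 / 1632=0.10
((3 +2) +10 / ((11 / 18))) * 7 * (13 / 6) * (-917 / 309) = -19610045 / 20394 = -961.56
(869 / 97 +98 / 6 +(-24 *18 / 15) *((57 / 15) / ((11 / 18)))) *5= -12307168 / 16005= -768.96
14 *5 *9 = 630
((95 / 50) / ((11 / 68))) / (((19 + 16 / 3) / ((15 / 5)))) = 5814 / 4015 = 1.45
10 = 10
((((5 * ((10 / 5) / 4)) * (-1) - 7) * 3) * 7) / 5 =-399 / 10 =-39.90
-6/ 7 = -0.86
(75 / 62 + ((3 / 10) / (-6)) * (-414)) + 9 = 4791 / 155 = 30.91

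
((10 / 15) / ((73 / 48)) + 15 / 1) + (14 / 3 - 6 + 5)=4184 / 219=19.11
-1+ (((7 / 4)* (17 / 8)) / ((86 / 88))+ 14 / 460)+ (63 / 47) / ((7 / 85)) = 35535813 / 1859320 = 19.11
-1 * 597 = -597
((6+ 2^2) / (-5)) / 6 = -1 / 3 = -0.33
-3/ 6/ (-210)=1/ 420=0.00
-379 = -379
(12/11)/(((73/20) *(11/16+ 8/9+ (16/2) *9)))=6912/1701557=0.00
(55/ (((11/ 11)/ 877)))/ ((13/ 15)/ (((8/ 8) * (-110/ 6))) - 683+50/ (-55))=-70.52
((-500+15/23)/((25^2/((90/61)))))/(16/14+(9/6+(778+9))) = -192948/129251375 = -0.00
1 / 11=0.09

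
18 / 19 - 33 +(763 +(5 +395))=21488 / 19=1130.95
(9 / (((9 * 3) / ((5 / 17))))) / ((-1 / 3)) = -5 / 17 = -0.29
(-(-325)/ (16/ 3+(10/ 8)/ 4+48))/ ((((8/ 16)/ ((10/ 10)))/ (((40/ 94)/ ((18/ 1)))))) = 4160/ 14523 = 0.29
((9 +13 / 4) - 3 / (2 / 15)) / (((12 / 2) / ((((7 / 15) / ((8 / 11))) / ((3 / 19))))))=-6.94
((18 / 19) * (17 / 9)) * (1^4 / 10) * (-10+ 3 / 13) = -2159 / 1235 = -1.75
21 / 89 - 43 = -3806 / 89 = -42.76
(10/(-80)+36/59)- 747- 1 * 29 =-366043/472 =-775.51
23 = 23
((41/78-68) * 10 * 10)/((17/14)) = -3684100/663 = -5556.71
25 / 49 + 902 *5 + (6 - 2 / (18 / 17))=1990948 / 441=4514.62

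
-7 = -7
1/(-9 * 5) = -1/45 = -0.02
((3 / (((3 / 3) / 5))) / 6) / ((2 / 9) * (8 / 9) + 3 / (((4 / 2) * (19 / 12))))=7695 / 3524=2.18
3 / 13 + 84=1095 / 13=84.23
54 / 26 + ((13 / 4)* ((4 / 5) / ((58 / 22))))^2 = 833512 / 273325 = 3.05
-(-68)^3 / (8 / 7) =275128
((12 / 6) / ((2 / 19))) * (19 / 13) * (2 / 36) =361 / 234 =1.54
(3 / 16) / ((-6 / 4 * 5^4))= -1 / 5000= -0.00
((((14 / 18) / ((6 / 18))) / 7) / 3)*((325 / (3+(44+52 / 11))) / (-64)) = -3575 / 327744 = -0.01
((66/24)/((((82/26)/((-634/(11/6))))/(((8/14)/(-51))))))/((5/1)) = 16484/24395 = 0.68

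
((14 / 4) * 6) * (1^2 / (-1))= -21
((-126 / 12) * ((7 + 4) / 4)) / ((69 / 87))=-6699 / 184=-36.41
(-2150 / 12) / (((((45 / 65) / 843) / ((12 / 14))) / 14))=-7853950 / 3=-2617983.33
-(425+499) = -924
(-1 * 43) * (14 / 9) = -66.89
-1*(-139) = 139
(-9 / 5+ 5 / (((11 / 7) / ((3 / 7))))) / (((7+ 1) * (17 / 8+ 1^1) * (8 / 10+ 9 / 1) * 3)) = -8 / 13475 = -0.00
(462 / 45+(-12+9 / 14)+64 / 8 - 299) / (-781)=61339 / 164010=0.37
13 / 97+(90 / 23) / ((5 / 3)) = 5537 / 2231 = 2.48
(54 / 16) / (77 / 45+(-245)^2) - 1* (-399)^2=-3440272475601 / 21609616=-159201.00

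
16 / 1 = 16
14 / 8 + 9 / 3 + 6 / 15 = 103 / 20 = 5.15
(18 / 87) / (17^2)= 6 / 8381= 0.00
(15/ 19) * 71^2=75615/ 19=3979.74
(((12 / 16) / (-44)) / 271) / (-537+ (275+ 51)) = 3 / 10063856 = 0.00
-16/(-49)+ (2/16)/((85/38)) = 6371/16660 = 0.38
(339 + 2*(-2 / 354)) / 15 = 60001 / 2655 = 22.60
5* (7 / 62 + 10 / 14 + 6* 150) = 1954795 / 434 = 4504.14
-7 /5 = -1.40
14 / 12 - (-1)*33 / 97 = 877 / 582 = 1.51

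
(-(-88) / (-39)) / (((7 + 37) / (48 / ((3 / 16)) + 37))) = -586 / 39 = -15.03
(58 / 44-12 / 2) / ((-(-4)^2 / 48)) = 309 / 22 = 14.05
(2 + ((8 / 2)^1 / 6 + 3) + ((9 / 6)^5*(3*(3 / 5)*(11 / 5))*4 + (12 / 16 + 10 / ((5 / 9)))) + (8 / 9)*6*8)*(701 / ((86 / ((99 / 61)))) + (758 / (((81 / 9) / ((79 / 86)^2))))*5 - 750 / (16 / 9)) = -48658354348703 / 4872484800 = -9986.35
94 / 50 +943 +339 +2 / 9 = 288923 / 225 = 1284.10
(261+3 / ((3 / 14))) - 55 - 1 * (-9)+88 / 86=230.02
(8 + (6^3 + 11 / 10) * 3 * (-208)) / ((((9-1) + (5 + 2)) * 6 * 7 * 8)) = -42332 / 1575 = -26.88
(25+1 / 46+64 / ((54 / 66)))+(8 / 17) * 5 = 743191 / 7038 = 105.60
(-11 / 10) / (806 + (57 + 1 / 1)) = -11 / 8640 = -0.00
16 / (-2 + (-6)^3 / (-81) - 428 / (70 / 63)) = -0.04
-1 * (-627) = 627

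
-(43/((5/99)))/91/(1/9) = -38313/455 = -84.20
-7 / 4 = -1.75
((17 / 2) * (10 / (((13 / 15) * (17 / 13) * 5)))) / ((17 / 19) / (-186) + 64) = 53010 / 226159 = 0.23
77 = 77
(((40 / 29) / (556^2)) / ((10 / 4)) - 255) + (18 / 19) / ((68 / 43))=-92082861341 / 361959614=-254.40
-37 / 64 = -0.58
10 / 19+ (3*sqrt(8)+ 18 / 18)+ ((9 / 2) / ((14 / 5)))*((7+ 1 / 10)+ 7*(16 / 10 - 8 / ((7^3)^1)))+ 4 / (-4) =6*sqrt(2)+ 1547117 / 52136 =38.16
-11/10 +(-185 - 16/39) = -72739/390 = -186.51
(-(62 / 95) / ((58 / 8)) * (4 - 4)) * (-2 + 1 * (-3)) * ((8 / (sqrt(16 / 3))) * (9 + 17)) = 0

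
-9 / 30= -3 / 10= -0.30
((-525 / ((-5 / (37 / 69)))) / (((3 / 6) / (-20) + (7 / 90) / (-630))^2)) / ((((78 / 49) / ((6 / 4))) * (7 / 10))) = 160744500000 / 1338623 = 120081.98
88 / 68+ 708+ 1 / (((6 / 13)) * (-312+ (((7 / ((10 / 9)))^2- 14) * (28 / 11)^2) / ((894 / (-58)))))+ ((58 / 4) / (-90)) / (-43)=20368055492440999 / 28716071568840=709.29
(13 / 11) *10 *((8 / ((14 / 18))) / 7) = 9360 / 539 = 17.37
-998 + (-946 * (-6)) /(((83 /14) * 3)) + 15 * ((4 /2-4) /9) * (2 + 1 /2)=-171113 /249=-687.20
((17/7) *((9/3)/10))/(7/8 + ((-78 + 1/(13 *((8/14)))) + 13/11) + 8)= -29172/2715055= -0.01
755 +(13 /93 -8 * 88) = 4756 /93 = 51.14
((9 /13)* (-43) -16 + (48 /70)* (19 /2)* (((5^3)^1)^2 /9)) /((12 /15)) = 15375025 /1092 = 14079.69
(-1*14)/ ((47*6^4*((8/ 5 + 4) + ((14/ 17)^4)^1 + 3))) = -0.00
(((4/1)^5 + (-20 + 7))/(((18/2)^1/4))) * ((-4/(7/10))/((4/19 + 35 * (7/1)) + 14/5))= -5122400/494781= -10.35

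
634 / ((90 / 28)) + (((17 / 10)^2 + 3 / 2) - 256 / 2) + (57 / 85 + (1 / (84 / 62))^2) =14028727 / 187425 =74.85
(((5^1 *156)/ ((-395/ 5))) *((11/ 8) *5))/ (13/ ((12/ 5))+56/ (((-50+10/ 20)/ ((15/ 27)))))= -3822390/ 269627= -14.18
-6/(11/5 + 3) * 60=-900/13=-69.23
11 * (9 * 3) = 297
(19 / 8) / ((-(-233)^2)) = -19 / 434312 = -0.00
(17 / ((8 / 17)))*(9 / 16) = 2601 / 128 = 20.32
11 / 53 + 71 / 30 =4093 / 1590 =2.57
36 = 36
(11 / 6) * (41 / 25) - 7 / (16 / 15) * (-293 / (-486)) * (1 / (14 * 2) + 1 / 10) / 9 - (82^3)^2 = -709186763091032423 / 2332800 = -304006671421.05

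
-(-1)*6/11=6/11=0.55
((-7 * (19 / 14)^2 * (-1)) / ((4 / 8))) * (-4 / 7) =-722 / 49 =-14.73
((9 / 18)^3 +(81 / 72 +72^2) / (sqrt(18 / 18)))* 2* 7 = 145187 / 2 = 72593.50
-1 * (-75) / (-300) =-1 / 4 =-0.25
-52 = -52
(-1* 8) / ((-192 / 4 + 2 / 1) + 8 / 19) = 76 / 433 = 0.18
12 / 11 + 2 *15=342 / 11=31.09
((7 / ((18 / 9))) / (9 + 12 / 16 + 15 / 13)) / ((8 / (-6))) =-13 / 54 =-0.24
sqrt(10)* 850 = 850* sqrt(10) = 2687.94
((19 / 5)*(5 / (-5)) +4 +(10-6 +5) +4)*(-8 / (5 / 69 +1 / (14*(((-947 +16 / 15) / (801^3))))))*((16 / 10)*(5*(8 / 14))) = 33083753472 / 2659543459025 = 0.01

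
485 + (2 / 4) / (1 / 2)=486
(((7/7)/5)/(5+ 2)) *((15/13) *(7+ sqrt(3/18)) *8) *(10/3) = 40 *sqrt(6)/273+ 80/13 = 6.51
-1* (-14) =14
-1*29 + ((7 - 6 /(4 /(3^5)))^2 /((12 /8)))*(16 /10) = 408893 /3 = 136297.67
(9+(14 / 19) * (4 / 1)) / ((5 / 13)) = 2951 / 95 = 31.06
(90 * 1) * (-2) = -180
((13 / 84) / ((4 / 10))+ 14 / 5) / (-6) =-2677 / 5040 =-0.53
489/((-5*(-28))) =489/140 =3.49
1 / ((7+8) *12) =1 / 180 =0.01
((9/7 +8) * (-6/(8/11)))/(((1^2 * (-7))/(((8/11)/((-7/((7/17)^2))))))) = -390/2023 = -0.19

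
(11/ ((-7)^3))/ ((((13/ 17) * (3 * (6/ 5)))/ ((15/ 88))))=-425/ 214032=-0.00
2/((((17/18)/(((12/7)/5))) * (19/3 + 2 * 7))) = 1296/36295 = 0.04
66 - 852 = -786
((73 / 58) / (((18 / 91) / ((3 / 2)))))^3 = 293151929707 / 337153536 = 869.49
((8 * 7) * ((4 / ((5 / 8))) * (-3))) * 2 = -10752 / 5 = -2150.40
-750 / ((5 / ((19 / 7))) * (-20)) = 285 / 14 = 20.36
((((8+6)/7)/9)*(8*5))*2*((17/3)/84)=680/567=1.20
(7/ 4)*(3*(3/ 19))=63/ 76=0.83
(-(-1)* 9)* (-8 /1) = -72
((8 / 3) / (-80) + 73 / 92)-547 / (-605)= 277901 / 166980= 1.66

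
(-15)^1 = -15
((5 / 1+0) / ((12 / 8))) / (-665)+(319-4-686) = -371.01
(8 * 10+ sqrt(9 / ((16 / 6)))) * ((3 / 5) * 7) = 63 * sqrt(6) / 20+ 336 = 343.72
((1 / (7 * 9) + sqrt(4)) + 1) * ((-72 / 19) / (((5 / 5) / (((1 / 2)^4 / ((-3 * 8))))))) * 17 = 85 / 168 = 0.51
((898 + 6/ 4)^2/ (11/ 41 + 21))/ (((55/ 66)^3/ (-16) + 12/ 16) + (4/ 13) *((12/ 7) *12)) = 1304101310148/ 241451677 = 5401.09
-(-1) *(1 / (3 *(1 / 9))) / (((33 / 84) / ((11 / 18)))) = 14 / 3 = 4.67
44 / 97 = 0.45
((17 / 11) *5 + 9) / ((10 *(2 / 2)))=92 / 55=1.67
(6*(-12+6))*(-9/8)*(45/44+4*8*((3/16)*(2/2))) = 25029/88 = 284.42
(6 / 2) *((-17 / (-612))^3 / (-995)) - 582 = -9006007681 / 15474240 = -582.00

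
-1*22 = -22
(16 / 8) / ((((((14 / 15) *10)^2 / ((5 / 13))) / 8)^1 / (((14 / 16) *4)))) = 45 / 182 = 0.25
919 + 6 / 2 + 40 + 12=974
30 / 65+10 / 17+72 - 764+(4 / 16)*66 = -298107 / 442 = -674.45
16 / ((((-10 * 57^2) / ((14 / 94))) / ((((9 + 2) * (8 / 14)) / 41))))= -352 / 31304115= -0.00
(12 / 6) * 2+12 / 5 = 32 / 5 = 6.40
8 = 8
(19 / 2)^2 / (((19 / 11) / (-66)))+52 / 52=-3447.50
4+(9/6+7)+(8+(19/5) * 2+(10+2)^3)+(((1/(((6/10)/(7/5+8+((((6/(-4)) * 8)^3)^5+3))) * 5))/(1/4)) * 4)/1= -2465123451933764213/30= -82170781731125473.77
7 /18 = 0.39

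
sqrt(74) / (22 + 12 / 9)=3 *sqrt(74) / 70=0.37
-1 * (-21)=21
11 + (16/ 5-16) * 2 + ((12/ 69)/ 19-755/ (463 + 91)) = -19311749/ 1210490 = -15.95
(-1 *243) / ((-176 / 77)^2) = -11907 / 256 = -46.51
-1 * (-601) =601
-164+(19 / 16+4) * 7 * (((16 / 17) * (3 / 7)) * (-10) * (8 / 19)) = -72892 / 323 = -225.67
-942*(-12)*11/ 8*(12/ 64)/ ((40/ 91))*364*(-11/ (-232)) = 114425.71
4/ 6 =2/ 3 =0.67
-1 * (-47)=47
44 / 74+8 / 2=170 / 37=4.59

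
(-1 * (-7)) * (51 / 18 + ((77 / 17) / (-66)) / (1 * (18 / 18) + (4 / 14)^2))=52409 / 2703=19.39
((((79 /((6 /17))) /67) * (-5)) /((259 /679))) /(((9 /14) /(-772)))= 3519922420 /66933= 52588.74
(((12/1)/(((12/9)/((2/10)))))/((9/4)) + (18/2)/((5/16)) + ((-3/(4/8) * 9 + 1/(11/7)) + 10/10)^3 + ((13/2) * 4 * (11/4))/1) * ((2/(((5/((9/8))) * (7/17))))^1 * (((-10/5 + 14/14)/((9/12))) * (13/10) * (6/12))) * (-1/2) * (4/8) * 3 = -542623101813/5324000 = -101920.19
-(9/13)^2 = -81/169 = -0.48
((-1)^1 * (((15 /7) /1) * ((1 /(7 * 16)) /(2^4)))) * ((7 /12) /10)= -1 /14336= -0.00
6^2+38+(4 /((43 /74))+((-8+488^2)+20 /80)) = 40973347 /172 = 238217.13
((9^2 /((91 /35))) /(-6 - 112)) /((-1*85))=81 /26078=0.00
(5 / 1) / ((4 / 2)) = 5 / 2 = 2.50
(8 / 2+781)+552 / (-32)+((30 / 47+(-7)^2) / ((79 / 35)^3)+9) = 72398101631 / 92691332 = 781.07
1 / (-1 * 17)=-1 / 17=-0.06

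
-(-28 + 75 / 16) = 373 / 16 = 23.31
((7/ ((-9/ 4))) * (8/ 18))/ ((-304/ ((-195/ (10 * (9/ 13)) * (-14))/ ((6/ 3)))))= 8281/ 9234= 0.90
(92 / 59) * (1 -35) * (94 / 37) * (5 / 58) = -735080 / 63307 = -11.61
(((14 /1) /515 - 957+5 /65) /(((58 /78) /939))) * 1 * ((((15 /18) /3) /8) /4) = -1002604417 /95584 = -10489.25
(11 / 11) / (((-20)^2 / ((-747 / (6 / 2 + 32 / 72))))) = -6723 / 12400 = -0.54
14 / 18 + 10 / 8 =73 / 36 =2.03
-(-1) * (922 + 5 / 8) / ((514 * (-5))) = -7381 / 20560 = -0.36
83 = 83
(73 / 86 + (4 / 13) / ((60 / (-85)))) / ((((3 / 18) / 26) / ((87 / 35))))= 48198 / 301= 160.13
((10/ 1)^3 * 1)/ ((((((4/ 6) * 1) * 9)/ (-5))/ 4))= -10000/ 3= -3333.33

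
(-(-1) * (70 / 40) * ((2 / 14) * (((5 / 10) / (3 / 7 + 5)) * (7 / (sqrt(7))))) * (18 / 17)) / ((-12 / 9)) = -189 * sqrt(7) / 10336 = -0.05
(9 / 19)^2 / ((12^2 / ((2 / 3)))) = 3 / 2888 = 0.00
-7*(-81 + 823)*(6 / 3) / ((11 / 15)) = -155820 / 11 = -14165.45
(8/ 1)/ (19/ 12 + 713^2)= 96/ 6100447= 0.00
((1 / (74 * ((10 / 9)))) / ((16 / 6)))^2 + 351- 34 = 11109709529 / 35046400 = 317.00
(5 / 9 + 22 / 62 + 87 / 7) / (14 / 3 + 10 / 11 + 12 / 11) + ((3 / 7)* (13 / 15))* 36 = 200147 / 13020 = 15.37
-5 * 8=-40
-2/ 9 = -0.22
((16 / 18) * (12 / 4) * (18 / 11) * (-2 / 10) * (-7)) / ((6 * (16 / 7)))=49 / 110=0.45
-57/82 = -0.70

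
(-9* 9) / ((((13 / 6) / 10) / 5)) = -1869.23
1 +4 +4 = 9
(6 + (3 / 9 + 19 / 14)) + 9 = 701 / 42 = 16.69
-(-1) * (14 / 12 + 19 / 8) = 85 / 24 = 3.54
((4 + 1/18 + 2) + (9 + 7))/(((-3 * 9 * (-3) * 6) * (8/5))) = 0.03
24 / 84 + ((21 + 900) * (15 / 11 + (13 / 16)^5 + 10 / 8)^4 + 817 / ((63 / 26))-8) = 80032370083734811278788390078311079 / 1115092624273600502053006737408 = 71771.95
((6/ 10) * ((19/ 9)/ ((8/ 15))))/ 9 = 19/ 72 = 0.26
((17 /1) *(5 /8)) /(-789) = -85 /6312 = -0.01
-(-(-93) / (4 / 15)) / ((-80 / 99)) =27621 / 64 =431.58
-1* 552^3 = -168196608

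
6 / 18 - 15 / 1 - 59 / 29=-1453 / 87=-16.70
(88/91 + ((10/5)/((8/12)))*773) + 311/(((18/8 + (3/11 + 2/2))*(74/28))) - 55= 1199485736/521885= 2298.37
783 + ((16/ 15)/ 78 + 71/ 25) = 2298622/ 2925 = 785.85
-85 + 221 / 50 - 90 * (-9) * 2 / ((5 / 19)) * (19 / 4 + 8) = 3920421 / 50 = 78408.42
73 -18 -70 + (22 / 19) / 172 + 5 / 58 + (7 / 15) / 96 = -508432069 / 34117920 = -14.90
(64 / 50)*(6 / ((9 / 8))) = 512 / 75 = 6.83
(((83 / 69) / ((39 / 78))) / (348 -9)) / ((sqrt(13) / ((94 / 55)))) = 15604 * sqrt(13) / 16724565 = 0.00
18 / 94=0.19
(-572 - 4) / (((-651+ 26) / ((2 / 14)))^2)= -576 / 19140625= -0.00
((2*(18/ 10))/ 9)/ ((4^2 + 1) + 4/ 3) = 6/ 275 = 0.02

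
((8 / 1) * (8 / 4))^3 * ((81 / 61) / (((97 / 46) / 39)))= 595206144 / 5917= 100592.55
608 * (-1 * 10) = -6080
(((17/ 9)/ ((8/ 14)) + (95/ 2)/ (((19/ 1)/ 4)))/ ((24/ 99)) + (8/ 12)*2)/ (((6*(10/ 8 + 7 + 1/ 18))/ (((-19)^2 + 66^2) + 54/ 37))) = 942224451/ 177008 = 5323.06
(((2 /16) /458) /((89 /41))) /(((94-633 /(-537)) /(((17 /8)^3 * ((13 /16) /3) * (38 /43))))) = 8905957229 /2935541695315968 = 0.00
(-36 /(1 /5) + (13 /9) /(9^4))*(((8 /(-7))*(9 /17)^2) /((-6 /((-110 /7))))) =668096440 /4424301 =151.01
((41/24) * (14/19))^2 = 82369/51984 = 1.58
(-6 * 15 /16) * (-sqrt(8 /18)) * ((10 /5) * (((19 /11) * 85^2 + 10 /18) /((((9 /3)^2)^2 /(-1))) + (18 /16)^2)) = -392121905 /342144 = -1146.07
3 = 3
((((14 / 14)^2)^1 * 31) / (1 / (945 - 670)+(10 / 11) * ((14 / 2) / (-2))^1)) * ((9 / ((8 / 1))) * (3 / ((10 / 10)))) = -230175 / 6992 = -32.92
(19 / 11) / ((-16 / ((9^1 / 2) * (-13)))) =2223 / 352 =6.32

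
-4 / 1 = -4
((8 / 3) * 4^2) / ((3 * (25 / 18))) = 256 / 25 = 10.24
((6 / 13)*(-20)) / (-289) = 120 / 3757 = 0.03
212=212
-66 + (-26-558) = -650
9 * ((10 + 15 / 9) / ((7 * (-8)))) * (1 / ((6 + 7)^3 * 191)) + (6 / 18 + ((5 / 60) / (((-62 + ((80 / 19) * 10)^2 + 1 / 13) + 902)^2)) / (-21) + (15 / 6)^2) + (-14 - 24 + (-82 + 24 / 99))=-3599136092716425512950117 / 31801723373664170814888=-113.17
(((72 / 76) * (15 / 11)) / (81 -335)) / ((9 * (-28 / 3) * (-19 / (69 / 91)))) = -3105 / 1284999716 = -0.00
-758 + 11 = -747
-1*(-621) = 621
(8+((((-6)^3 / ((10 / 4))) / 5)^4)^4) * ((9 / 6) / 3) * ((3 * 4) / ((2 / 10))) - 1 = 8828586966655129580831063285918757246620131 / 4656612873077392578125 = 1895924614583781203015.58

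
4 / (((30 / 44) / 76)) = 6688 / 15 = 445.87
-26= -26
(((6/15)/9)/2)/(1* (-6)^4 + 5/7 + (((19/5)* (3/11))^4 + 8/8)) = 12810875/748783525563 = 0.00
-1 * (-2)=2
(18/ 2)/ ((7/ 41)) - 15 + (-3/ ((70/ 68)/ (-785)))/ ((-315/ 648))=-4668.44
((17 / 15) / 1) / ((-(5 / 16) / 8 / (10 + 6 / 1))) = -34816 / 75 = -464.21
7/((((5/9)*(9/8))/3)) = 168/5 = 33.60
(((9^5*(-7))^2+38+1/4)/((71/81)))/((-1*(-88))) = 2214956352.54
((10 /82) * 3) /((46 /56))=420 /943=0.45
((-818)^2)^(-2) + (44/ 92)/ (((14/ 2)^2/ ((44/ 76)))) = 54174958233909/ 9587176695902288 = 0.01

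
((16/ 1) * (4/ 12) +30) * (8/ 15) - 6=578/ 45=12.84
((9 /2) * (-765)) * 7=-48195 /2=-24097.50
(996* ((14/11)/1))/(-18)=-2324/33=-70.42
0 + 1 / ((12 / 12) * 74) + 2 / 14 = 81 / 518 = 0.16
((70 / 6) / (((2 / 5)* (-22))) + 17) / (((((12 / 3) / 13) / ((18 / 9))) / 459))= 46764.10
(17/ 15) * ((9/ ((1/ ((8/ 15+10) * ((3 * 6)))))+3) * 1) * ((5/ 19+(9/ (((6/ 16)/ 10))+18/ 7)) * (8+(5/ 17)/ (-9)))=16023607501/ 4275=3748212.28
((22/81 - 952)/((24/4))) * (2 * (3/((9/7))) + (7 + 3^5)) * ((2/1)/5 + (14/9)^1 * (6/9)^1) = -1142597144/19683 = -58049.95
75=75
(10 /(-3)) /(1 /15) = -50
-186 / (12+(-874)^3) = 93 / 333813806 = 0.00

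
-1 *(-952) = 952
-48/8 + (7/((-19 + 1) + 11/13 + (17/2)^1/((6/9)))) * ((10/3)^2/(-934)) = -5756722/962487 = -5.98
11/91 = 0.12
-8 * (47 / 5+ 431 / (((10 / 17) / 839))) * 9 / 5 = -8852323.68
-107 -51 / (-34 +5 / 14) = -16561 / 157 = -105.48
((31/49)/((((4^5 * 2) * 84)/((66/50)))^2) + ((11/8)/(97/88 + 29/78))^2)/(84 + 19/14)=2242601040773438587231/219999297018213171200000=0.01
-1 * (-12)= 12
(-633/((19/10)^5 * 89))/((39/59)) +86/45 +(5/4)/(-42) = 10445089460363/7219413288360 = 1.45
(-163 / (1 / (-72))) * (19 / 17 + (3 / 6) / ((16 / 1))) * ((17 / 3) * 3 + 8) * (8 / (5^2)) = 1833750 / 17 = 107867.65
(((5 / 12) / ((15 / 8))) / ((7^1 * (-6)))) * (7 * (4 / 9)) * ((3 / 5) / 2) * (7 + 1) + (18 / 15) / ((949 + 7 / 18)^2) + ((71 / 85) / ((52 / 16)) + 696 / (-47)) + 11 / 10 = -6629528612598187 / 491403726663174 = -13.49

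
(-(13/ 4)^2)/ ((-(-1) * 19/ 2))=-169/ 152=-1.11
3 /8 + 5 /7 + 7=453 /56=8.09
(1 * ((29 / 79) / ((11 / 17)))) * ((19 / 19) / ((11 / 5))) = 2465 / 9559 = 0.26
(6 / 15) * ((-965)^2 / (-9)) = -372490 / 9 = -41387.78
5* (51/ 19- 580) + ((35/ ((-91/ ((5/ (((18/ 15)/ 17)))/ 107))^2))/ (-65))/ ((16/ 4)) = -2886.58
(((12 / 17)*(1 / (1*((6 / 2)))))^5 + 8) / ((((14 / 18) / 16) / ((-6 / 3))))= -467377920 / 1419857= -329.17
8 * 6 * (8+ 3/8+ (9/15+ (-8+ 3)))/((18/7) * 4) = 371/20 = 18.55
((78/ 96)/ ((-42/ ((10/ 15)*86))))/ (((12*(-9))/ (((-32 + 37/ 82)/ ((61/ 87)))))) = -41937857/ 90756288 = -0.46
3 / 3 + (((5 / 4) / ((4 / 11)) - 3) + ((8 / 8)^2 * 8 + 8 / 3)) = 12.10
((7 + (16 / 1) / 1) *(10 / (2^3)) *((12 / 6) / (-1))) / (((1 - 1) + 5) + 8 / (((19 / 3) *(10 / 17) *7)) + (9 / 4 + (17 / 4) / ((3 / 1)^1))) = -6.41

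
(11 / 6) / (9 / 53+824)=53 / 23826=0.00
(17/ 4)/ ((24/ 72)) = 51/ 4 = 12.75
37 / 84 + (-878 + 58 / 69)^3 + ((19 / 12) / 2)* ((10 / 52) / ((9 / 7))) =-322807965296870587 / 478309104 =-674894043.62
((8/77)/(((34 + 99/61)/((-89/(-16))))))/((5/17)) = 92293/1673210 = 0.06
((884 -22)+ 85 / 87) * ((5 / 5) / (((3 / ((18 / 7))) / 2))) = 300316 / 203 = 1479.39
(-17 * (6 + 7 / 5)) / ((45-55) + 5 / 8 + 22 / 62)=155992 / 11185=13.95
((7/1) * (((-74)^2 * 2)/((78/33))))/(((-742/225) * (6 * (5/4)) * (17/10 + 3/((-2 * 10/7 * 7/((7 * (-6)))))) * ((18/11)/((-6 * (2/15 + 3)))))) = 7785503/4134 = 1883.29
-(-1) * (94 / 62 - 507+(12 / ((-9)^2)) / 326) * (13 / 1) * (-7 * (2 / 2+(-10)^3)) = -232200468136 / 5053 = -45952991.91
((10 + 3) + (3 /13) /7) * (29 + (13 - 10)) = 37952 /91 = 417.05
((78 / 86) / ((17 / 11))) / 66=13 / 1462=0.01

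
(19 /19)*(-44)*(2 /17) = -88 /17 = -5.18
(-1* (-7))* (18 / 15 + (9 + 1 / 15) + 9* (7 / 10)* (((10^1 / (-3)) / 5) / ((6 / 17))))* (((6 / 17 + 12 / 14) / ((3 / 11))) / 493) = -4312 / 41905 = -0.10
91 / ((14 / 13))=169 / 2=84.50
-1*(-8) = 8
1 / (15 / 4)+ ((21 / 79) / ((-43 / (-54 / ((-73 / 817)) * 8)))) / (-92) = 1176944 / 1989615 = 0.59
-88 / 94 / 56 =-11 / 658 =-0.02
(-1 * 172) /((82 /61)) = -5246 /41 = -127.95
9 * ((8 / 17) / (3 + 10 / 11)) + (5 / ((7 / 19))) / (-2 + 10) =113797 / 40936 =2.78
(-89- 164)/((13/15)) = -3795/13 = -291.92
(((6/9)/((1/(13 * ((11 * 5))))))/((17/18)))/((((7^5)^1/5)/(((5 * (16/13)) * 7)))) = 264000/40817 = 6.47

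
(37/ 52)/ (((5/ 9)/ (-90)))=-2997/ 26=-115.27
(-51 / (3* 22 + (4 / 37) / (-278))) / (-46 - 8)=87431 / 6109848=0.01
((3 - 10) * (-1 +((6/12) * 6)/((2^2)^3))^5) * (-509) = -3009296620463/1073741824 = -2802.63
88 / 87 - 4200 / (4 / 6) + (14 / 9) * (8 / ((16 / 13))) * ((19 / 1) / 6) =-9814075 / 1566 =-6266.97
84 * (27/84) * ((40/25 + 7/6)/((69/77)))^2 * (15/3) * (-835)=-6821095127/6348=-1074526.64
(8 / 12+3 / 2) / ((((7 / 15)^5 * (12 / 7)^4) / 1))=40625 / 3584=11.34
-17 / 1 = -17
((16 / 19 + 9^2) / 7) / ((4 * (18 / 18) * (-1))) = -1555 / 532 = -2.92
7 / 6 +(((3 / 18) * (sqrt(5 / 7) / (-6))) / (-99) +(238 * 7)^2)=sqrt(35) / 24948 +16653343 / 6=2775557.17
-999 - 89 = -1088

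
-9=-9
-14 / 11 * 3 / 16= -21 / 88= -0.24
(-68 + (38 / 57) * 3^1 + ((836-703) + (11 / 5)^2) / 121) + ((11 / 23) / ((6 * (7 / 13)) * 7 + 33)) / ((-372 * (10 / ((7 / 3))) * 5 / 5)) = -7282294142917 / 112275682200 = -64.86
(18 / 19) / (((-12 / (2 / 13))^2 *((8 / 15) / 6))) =45 / 25688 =0.00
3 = 3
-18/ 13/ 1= -18/ 13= -1.38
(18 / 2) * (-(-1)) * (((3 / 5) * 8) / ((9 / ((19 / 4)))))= 114 / 5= 22.80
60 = 60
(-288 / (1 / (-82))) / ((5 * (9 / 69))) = 181056 / 5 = 36211.20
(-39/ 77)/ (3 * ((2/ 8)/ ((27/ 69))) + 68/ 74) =-17316/ 96943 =-0.18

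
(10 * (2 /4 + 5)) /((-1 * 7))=-55 /7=-7.86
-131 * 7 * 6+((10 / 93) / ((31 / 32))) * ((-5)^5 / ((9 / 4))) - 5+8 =-146682553 / 25947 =-5653.16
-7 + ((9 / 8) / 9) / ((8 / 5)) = -443 / 64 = -6.92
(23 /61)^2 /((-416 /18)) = -4761 /773968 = -0.01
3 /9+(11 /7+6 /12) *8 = 355 /21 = 16.90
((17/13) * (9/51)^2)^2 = 81/48841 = 0.00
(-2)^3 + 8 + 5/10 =1/2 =0.50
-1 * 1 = -1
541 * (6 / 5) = 3246 / 5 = 649.20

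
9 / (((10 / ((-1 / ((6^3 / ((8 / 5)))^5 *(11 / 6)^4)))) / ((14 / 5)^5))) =-4302592 / 14071230615234375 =-0.00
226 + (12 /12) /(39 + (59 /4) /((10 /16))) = 70743 /313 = 226.02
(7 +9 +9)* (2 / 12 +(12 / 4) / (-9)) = -25 / 6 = -4.17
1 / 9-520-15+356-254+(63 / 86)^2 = -28779095 / 66564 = -432.35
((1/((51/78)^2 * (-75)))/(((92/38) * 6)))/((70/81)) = -28899/11632250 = -0.00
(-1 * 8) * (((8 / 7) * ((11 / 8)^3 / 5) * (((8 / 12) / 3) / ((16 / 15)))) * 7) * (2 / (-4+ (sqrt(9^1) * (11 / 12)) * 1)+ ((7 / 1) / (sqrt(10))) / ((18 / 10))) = 1331 / 120 - 9317 * sqrt(10) / 3456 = 2.57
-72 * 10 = -720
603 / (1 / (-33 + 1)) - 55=-19351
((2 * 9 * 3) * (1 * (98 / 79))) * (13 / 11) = 79.17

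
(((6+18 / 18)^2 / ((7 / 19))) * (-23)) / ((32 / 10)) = -15295 / 16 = -955.94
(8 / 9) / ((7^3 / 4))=32 / 3087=0.01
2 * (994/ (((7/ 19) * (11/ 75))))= 404700/ 11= 36790.91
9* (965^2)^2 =7804620005625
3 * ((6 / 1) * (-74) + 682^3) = 951642372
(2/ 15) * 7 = 14/ 15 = 0.93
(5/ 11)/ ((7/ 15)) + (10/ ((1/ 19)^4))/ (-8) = -50173285/ 308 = -162900.28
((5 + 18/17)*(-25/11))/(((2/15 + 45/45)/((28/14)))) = -77250/3179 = -24.30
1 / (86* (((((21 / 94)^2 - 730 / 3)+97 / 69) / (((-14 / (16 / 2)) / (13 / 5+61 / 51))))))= 272071485 / 12276492568912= 0.00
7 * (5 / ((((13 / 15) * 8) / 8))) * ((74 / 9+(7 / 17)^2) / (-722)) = -293825 / 625974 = -0.47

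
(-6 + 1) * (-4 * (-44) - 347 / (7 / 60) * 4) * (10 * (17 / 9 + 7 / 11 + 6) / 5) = 692485120 / 693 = 999257.03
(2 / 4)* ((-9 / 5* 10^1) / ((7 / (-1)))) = 9 / 7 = 1.29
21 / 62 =0.34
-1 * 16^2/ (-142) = 128/ 71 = 1.80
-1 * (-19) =19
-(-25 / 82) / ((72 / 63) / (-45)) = -12.00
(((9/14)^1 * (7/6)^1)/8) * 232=21.75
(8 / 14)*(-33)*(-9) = 1188 / 7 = 169.71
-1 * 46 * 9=-414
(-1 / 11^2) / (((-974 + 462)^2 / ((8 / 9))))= -1 / 35684352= -0.00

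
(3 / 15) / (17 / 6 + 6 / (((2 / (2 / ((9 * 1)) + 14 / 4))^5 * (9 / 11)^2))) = 816293376 / 828389845895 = 0.00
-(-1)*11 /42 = 11 /42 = 0.26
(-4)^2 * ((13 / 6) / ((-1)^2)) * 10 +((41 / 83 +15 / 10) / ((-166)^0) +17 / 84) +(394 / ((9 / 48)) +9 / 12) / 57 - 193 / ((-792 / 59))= 1166065795 / 2914296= 400.12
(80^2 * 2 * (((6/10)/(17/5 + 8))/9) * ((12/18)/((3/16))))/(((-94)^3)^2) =6400/16589212391331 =0.00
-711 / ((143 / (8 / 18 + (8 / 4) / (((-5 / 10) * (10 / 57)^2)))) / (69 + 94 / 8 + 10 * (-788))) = -71819830383 / 14300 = -5022365.76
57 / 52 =1.10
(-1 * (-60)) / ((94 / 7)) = 210 / 47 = 4.47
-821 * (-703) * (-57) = -32898291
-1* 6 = -6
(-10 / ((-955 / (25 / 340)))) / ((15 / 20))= 10 / 9741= 0.00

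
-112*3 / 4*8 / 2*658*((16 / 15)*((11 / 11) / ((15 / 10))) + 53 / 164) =-140630392 / 615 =-228667.30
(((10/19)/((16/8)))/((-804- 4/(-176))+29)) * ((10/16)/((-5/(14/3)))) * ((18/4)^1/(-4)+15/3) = 11935/15549144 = 0.00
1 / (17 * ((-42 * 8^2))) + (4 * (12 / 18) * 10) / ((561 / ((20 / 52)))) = 0.02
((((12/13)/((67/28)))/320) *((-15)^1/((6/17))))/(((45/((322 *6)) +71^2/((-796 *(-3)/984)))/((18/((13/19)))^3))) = -228768113607012/509412384331331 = -0.45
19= 19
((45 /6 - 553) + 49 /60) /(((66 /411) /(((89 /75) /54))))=-36225403 /486000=-74.54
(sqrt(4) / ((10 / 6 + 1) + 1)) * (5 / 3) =0.91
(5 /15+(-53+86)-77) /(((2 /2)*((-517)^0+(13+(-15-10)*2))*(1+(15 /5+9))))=131 /1404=0.09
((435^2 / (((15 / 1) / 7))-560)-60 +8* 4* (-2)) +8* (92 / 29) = 2541745 / 29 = 87646.38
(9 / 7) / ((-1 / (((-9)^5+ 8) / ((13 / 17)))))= 99266.74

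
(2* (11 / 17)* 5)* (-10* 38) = -41800 / 17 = -2458.82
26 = 26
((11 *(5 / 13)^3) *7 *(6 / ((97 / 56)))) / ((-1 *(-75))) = 43120 / 213109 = 0.20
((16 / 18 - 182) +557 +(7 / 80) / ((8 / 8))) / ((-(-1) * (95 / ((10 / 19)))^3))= 270703 / 4234129290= 0.00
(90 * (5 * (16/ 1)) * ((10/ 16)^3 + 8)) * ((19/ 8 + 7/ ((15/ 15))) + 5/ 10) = 75028275/ 128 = 586158.40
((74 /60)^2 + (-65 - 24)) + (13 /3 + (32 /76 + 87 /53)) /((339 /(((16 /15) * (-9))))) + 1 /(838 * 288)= -6687186305921 /76285486400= -87.66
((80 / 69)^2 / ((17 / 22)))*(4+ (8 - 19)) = -985600 / 80937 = -12.18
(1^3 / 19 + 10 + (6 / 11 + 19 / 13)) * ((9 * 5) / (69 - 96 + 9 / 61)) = -4996815 / 247247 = -20.21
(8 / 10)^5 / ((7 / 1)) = 1024 / 21875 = 0.05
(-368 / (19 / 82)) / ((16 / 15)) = -28290 / 19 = -1488.95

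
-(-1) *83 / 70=83 / 70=1.19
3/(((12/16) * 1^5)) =4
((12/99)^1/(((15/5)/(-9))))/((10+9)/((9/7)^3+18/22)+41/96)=-710784/13451713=-0.05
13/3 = 4.33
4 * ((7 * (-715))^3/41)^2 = 37403889798297367675.49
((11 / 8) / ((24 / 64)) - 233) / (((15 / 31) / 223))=-4756144 / 45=-105692.09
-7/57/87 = -7/4959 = -0.00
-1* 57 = -57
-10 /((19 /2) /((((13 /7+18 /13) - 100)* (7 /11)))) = 176100 /2717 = 64.81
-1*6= -6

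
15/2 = 7.50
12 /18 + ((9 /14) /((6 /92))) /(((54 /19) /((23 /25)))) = 12151 /3150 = 3.86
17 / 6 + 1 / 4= 37 / 12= 3.08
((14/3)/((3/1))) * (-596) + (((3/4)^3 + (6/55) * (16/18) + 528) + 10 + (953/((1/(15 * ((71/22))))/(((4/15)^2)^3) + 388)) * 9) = -757865179462807/2051958870720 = -369.34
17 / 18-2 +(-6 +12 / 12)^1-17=-23.06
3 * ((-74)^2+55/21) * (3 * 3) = 1035459/7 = 147922.71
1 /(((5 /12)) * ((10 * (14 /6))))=18 /175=0.10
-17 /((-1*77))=17 /77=0.22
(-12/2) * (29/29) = -6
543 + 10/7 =3811/7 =544.43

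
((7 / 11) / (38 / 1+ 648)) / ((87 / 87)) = 1 / 1078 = 0.00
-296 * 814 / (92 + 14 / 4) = -481888 / 191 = -2522.97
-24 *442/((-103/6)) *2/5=127296/515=247.18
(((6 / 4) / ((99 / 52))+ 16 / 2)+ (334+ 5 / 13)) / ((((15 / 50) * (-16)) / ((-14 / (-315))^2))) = -147221 / 1042470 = -0.14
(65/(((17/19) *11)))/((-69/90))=-37050/4301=-8.61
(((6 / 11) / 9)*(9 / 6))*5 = 5 / 11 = 0.45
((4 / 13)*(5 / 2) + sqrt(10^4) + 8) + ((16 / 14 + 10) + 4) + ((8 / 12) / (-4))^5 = 87682085 / 707616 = 123.91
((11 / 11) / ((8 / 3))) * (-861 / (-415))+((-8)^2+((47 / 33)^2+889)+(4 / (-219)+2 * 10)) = 257539822271 / 263930040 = 975.79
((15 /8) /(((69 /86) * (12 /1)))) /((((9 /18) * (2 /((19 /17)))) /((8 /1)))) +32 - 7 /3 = 24561 /782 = 31.41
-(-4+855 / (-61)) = 1099 / 61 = 18.02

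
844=844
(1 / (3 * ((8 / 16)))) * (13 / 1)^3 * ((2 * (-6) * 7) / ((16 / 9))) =-138411 / 2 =-69205.50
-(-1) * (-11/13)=-11/13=-0.85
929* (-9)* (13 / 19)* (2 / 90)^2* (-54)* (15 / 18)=12077 / 95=127.13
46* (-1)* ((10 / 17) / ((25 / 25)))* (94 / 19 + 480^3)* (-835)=807089392905400 / 323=2498728770604.95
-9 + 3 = -6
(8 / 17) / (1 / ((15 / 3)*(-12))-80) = -480 / 81617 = -0.01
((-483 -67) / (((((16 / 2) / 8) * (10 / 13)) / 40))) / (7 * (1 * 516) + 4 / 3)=-2145 / 271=-7.92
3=3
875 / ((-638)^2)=875 / 407044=0.00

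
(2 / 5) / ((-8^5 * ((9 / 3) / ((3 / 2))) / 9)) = -9 / 163840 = -0.00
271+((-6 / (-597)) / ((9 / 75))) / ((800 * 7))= 18120145 / 66864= 271.00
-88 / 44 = -2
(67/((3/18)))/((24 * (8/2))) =67/16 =4.19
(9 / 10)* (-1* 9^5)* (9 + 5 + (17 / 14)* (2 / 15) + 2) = -300618459 / 350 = -858909.88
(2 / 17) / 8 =1 / 68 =0.01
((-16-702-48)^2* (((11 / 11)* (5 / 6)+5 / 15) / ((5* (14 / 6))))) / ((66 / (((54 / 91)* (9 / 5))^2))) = 11549118348 / 11386375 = 1014.29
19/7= 2.71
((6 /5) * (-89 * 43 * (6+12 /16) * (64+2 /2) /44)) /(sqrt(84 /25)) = -6716385 * sqrt(21) /1232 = -24982.42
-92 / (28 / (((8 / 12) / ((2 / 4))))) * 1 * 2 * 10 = -1840 / 21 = -87.62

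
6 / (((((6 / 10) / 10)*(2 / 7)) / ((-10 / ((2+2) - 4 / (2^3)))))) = -1000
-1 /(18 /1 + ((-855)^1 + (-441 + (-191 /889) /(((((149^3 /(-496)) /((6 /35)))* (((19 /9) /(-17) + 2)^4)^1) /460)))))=139664552170852830947 /178491269018067758427834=0.00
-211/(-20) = 211/20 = 10.55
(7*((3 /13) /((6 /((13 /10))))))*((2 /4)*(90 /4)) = 63 /16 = 3.94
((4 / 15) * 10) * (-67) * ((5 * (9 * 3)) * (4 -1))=-72360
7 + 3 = 10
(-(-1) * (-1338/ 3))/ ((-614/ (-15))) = -3345/ 307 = -10.90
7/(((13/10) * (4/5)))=175/26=6.73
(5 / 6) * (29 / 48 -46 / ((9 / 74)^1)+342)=-25645 / 864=-29.68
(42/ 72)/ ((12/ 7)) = 0.34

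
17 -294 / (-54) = 202 / 9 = 22.44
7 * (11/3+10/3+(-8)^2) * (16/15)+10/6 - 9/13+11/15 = 103709/195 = 531.84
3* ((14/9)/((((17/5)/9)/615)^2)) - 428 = 3574102558/289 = 12367136.88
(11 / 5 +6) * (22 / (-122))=-451 / 305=-1.48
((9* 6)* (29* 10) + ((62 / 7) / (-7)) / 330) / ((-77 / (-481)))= 97824.13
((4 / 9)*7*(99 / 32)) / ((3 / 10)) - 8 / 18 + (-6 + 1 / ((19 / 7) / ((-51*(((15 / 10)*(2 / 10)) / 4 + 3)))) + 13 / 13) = -212989 / 6840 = -31.14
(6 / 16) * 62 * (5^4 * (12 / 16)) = 174375 / 16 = 10898.44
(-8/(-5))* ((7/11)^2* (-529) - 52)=-257704/605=-425.96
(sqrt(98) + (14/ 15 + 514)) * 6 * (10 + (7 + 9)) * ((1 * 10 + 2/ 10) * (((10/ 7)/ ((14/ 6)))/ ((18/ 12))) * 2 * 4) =254592 * sqrt(2)/ 7 + 655489536/ 245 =2726902.85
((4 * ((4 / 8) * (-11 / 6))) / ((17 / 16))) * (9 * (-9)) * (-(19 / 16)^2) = -107217 / 272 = -394.18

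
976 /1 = 976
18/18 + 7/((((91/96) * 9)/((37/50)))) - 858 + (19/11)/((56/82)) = -256415239/300300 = -853.86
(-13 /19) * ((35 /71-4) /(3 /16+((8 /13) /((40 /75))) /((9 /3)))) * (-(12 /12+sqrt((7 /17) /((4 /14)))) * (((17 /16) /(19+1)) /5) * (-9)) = 378729 /944300+378729 * sqrt(34) /4586600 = 0.88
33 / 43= 0.77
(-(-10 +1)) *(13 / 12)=39 / 4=9.75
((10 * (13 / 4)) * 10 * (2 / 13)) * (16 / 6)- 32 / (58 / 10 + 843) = 424280 / 3183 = 133.30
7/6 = 1.17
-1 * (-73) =73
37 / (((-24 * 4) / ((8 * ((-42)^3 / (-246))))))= -38073 / 41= -928.61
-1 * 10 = -10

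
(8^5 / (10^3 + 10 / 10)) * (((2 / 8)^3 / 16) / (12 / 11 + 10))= 16 / 5551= 0.00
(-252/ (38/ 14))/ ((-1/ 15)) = 26460/ 19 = 1392.63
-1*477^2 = -227529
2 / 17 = 0.12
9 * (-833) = -7497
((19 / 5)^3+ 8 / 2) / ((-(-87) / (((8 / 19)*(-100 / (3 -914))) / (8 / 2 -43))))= -78496 / 97882395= -0.00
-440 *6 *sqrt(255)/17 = -2640 *sqrt(255)/17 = -2479.85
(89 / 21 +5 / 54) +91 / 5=42583 / 1890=22.53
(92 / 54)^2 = 2.90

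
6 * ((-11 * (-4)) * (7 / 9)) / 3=616 / 9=68.44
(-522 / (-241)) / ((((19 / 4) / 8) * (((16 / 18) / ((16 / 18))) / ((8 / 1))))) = 133632 / 4579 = 29.18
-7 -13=-20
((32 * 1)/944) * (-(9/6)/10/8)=-3/4720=-0.00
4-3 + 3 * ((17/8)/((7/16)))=109/7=15.57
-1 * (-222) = 222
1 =1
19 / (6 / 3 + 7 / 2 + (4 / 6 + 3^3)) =0.57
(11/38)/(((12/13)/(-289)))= -41327/456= -90.63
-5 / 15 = -1 / 3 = -0.33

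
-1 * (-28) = 28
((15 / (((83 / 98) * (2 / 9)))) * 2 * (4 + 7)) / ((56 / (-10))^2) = 37125 / 664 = 55.91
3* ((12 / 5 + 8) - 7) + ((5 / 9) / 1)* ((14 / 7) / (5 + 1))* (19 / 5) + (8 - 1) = 2417 / 135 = 17.90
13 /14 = 0.93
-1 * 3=-3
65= 65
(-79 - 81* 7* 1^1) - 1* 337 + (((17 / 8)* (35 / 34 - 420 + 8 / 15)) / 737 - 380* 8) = -4024.21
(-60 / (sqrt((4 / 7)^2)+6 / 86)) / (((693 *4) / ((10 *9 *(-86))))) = 554700 / 2123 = 261.28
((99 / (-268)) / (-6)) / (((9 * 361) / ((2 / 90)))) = 11 / 26121960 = 0.00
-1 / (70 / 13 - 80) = 13 / 970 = 0.01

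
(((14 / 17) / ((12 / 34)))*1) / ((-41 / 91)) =-637 / 123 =-5.18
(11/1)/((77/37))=37/7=5.29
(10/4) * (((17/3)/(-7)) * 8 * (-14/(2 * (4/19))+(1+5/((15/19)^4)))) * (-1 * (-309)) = 1374256591/14175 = 96949.32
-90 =-90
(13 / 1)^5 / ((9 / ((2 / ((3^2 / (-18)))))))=-1485172 / 9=-165019.11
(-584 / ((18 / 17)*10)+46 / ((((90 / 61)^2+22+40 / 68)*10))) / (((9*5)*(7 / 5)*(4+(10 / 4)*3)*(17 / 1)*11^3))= -75982699 / 22659788213370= -0.00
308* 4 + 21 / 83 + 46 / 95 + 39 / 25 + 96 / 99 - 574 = 860324794 / 1301025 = 661.27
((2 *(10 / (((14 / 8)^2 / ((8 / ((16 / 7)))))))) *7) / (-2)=-80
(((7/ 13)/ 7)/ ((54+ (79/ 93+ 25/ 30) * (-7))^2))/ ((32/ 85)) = 735165/ 6413639336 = 0.00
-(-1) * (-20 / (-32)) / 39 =5 / 312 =0.02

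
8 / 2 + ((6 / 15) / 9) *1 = 182 / 45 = 4.04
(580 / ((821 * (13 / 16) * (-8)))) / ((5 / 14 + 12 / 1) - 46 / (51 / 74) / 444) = -2484720 / 279066931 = -0.01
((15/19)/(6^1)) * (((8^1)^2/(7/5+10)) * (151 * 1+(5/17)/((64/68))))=40350/361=111.77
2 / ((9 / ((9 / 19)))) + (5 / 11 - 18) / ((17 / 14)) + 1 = -47411 / 3553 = -13.34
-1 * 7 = -7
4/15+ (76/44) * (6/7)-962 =-1109092/1155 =-960.25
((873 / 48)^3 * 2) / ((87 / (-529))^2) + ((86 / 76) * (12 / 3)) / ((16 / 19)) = 444863.83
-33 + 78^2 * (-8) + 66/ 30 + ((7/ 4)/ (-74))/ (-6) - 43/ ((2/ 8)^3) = -456918589/ 8880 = -51454.80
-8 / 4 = -2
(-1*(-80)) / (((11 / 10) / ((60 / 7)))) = 48000 / 77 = 623.38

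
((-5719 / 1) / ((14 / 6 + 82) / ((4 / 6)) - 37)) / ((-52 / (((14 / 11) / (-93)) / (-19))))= 2107 / 2380521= 0.00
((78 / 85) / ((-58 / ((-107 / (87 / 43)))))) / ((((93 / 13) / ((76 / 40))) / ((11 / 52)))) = 12500917 / 265924200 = 0.05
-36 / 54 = -2 / 3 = -0.67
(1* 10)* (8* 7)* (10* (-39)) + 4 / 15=-3275996 / 15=-218399.73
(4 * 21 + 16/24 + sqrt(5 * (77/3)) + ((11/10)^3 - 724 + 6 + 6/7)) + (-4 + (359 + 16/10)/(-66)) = -147980639/231000 + sqrt(1155)/3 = -629.28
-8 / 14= -4 / 7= -0.57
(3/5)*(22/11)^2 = 12/5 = 2.40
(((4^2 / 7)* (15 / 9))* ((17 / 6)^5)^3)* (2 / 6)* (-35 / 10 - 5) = -243305959378334342405 / 3702706753536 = -65710296.70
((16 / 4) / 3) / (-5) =-4 / 15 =-0.27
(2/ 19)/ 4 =1/ 38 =0.03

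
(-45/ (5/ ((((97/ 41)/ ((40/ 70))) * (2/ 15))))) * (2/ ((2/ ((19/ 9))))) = -10.49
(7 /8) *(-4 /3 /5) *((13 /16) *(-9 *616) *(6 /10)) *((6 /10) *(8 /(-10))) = -189189 /625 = -302.70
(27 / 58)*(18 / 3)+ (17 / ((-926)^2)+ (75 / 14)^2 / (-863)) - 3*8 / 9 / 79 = 339694931448161 / 124607791078638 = 2.73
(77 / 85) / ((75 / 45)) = 231 / 425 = 0.54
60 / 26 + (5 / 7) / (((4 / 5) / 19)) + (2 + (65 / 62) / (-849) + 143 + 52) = 2071898807 / 9580116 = 216.27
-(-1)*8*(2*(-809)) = -12944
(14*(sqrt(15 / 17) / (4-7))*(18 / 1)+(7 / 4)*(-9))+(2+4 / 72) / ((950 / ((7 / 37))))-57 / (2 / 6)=-1596709 / 8550-84*sqrt(255) / 17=-265.65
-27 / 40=-0.68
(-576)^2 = 331776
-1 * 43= -43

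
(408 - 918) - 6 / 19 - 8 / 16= -19411 / 38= -510.82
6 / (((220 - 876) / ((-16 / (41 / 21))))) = 0.07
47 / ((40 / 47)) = 2209 / 40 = 55.22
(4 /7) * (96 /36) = 32 /21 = 1.52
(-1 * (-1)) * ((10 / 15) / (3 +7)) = 1 / 15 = 0.07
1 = 1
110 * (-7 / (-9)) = 770 / 9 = 85.56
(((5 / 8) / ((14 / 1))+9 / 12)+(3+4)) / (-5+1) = -873 / 448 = -1.95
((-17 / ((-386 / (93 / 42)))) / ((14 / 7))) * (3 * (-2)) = -1581 / 5404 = -0.29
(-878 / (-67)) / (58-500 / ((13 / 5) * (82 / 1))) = 233987 / 993744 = 0.24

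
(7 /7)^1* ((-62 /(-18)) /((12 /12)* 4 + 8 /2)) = 31 /72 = 0.43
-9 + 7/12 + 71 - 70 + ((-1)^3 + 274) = 3187/12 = 265.58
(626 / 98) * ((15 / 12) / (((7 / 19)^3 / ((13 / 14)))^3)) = 1109498724712024595 / 21703138331168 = 51121.58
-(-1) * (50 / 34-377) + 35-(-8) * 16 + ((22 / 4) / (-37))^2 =-19782731 / 93092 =-212.51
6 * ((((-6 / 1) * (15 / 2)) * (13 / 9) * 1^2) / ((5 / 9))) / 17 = -702 / 17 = -41.29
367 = 367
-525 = -525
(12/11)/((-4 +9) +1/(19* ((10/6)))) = 570/2629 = 0.22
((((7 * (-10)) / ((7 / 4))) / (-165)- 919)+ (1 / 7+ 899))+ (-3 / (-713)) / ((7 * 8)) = -25844725 / 1317624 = -19.61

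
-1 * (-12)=12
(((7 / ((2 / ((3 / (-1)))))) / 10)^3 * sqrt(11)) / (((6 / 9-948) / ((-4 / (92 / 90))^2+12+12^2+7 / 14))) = 103067559 * sqrt(11) / 490912000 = 0.70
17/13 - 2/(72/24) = 25/39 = 0.64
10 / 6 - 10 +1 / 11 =-272 / 33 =-8.24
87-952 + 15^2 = -640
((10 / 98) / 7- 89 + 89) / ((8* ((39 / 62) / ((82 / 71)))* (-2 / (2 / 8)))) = -6355 / 15196272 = -0.00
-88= -88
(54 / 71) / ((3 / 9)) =162 / 71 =2.28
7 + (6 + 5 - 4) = 14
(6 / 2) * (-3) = -9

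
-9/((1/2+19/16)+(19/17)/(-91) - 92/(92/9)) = 222768/181303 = 1.23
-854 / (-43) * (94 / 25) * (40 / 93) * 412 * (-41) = -10848177536 / 19995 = -542544.51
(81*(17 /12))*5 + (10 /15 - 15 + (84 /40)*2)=33817 /60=563.62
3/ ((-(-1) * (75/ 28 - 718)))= -84/ 20029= -0.00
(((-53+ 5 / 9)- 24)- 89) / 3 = -1489 / 27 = -55.15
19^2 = 361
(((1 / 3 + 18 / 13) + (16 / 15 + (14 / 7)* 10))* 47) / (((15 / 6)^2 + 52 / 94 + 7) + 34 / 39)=39258348 / 537985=72.97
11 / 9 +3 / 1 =38 / 9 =4.22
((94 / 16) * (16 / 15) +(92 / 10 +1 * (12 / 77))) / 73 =18044 / 84315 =0.21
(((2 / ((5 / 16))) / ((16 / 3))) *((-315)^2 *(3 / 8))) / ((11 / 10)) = 893025 / 22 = 40592.05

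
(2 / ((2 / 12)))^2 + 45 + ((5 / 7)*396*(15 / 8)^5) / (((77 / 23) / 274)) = 107713511181 / 200704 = 536678.45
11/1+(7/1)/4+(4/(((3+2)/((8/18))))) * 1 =2359/180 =13.11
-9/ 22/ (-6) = 3/ 44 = 0.07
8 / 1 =8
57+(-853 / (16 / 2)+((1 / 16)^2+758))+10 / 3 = 546595 / 768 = 711.71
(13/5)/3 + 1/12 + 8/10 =7/4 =1.75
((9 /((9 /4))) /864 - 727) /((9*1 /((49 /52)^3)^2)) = -2173511170460231 /38434065186816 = -56.55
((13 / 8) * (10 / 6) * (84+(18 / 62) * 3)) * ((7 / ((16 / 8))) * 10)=1995175 / 248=8045.06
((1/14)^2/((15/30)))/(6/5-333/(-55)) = 55/39102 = 0.00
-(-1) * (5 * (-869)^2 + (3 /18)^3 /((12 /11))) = 9786886571 /2592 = 3775805.00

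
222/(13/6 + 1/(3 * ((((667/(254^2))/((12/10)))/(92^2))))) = 193140/284904541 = 0.00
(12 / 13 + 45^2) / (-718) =-26337 / 9334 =-2.82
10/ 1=10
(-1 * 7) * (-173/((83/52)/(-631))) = -478738.94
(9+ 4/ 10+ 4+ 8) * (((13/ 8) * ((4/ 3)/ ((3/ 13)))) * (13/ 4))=235079/ 360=653.00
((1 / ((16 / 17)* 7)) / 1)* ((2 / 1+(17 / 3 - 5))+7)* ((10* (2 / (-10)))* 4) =-493 / 42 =-11.74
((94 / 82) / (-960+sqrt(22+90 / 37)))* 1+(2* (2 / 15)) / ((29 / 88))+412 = 31380792671924 / 76017888645 -47* sqrt(8362) / 699015068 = 412.81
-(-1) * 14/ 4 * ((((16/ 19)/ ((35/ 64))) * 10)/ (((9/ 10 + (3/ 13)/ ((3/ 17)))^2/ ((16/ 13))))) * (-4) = -85196800/ 1565011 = -54.44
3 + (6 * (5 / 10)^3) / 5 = 63 / 20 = 3.15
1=1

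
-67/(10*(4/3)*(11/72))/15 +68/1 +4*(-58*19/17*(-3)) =3944249/4675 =843.69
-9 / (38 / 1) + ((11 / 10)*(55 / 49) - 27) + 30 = 3722 / 931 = 4.00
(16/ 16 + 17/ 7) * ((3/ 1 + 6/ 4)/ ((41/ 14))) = 216/ 41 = 5.27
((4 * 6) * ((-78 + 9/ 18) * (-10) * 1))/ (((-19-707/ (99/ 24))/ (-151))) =92683800/ 6283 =14751.52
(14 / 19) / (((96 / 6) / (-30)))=-105 / 76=-1.38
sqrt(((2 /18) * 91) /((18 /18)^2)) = sqrt(91) /3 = 3.18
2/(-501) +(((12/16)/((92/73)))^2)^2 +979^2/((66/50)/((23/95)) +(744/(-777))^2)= 67934769021338039540711383/451440009783982620672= 150484.60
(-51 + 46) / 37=-5 / 37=-0.14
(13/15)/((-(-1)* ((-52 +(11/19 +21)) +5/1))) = -247/7245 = -0.03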